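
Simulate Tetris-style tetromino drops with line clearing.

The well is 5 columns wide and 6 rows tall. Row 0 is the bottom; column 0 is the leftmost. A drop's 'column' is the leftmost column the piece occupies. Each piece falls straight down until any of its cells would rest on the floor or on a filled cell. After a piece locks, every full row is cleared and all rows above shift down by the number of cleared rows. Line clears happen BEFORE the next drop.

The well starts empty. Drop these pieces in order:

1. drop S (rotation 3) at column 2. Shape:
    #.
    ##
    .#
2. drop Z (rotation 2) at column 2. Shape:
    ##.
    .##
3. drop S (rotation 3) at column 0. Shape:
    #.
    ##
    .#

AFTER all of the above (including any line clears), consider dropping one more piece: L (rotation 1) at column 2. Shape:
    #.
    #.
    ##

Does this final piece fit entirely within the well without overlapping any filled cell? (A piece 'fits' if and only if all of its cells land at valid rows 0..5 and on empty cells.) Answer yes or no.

Drop 1: S rot3 at col 2 lands with bottom-row=0; cleared 0 line(s) (total 0); column heights now [0 0 3 2 0], max=3
Drop 2: Z rot2 at col 2 lands with bottom-row=2; cleared 0 line(s) (total 0); column heights now [0 0 4 4 3], max=4
Drop 3: S rot3 at col 0 lands with bottom-row=0; cleared 0 line(s) (total 0); column heights now [3 2 4 4 3], max=4
Test piece L rot1 at col 2 (width 2): heights before test = [3 2 4 4 3]; fits = False

Answer: no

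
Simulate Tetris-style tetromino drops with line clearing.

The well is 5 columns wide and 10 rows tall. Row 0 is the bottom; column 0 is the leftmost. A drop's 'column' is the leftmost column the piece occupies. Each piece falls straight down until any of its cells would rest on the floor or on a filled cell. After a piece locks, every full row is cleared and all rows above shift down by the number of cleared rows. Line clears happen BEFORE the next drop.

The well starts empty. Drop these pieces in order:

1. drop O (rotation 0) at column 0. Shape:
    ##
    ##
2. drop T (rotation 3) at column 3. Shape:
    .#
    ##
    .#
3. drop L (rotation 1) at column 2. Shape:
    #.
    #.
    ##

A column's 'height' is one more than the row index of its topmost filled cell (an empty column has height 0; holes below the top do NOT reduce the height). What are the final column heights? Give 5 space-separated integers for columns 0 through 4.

Drop 1: O rot0 at col 0 lands with bottom-row=0; cleared 0 line(s) (total 0); column heights now [2 2 0 0 0], max=2
Drop 2: T rot3 at col 3 lands with bottom-row=0; cleared 0 line(s) (total 0); column heights now [2 2 0 2 3], max=3
Drop 3: L rot1 at col 2 lands with bottom-row=2; cleared 0 line(s) (total 0); column heights now [2 2 5 3 3], max=5

Answer: 2 2 5 3 3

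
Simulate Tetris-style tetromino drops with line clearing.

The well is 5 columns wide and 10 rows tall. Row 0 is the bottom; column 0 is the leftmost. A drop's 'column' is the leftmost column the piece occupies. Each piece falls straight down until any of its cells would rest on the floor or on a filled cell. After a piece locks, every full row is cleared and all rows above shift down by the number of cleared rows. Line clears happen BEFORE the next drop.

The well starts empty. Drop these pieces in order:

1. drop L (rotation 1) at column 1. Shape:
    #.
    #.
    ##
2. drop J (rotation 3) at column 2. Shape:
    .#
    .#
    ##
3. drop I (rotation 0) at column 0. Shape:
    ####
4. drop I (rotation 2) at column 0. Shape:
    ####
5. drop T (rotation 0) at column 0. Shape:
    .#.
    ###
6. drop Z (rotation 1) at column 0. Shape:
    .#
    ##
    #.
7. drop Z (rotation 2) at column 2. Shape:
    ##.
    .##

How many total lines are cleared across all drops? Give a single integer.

Drop 1: L rot1 at col 1 lands with bottom-row=0; cleared 0 line(s) (total 0); column heights now [0 3 1 0 0], max=3
Drop 2: J rot3 at col 2 lands with bottom-row=1; cleared 0 line(s) (total 0); column heights now [0 3 2 4 0], max=4
Drop 3: I rot0 at col 0 lands with bottom-row=4; cleared 0 line(s) (total 0); column heights now [5 5 5 5 0], max=5
Drop 4: I rot2 at col 0 lands with bottom-row=5; cleared 0 line(s) (total 0); column heights now [6 6 6 6 0], max=6
Drop 5: T rot0 at col 0 lands with bottom-row=6; cleared 0 line(s) (total 0); column heights now [7 8 7 6 0], max=8
Drop 6: Z rot1 at col 0 lands with bottom-row=7; cleared 0 line(s) (total 0); column heights now [9 10 7 6 0], max=10
Drop 7: Z rot2 at col 2 lands with bottom-row=6; cleared 1 line(s) (total 1); column heights now [8 9 7 7 0], max=9

Answer: 1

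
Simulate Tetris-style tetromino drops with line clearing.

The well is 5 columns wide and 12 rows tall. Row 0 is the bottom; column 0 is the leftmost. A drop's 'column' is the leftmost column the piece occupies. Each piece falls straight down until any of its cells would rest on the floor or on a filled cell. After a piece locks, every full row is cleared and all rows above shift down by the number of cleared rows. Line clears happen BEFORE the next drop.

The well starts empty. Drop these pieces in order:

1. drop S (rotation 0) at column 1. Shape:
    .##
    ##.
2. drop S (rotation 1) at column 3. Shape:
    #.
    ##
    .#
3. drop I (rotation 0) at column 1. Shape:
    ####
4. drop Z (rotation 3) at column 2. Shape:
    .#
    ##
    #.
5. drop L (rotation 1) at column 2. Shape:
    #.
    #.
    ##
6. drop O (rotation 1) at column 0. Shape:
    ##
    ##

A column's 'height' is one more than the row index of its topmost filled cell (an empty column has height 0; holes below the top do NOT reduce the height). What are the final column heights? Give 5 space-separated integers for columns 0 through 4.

Answer: 7 7 11 9 5

Derivation:
Drop 1: S rot0 at col 1 lands with bottom-row=0; cleared 0 line(s) (total 0); column heights now [0 1 2 2 0], max=2
Drop 2: S rot1 at col 3 lands with bottom-row=1; cleared 0 line(s) (total 0); column heights now [0 1 2 4 3], max=4
Drop 3: I rot0 at col 1 lands with bottom-row=4; cleared 0 line(s) (total 0); column heights now [0 5 5 5 5], max=5
Drop 4: Z rot3 at col 2 lands with bottom-row=5; cleared 0 line(s) (total 0); column heights now [0 5 7 8 5], max=8
Drop 5: L rot1 at col 2 lands with bottom-row=8; cleared 0 line(s) (total 0); column heights now [0 5 11 9 5], max=11
Drop 6: O rot1 at col 0 lands with bottom-row=5; cleared 0 line(s) (total 0); column heights now [7 7 11 9 5], max=11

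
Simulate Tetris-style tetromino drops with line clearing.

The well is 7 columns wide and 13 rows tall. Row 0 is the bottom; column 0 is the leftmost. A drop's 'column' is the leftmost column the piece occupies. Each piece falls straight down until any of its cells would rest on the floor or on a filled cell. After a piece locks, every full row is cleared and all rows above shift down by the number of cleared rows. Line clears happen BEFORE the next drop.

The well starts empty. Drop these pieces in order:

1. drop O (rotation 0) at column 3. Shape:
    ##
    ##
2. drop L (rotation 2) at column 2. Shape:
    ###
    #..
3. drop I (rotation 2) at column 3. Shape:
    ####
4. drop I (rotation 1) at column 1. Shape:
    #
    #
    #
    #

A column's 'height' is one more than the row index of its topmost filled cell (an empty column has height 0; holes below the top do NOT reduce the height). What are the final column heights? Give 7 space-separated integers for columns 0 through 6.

Drop 1: O rot0 at col 3 lands with bottom-row=0; cleared 0 line(s) (total 0); column heights now [0 0 0 2 2 0 0], max=2
Drop 2: L rot2 at col 2 lands with bottom-row=1; cleared 0 line(s) (total 0); column heights now [0 0 3 3 3 0 0], max=3
Drop 3: I rot2 at col 3 lands with bottom-row=3; cleared 0 line(s) (total 0); column heights now [0 0 3 4 4 4 4], max=4
Drop 4: I rot1 at col 1 lands with bottom-row=0; cleared 0 line(s) (total 0); column heights now [0 4 3 4 4 4 4], max=4

Answer: 0 4 3 4 4 4 4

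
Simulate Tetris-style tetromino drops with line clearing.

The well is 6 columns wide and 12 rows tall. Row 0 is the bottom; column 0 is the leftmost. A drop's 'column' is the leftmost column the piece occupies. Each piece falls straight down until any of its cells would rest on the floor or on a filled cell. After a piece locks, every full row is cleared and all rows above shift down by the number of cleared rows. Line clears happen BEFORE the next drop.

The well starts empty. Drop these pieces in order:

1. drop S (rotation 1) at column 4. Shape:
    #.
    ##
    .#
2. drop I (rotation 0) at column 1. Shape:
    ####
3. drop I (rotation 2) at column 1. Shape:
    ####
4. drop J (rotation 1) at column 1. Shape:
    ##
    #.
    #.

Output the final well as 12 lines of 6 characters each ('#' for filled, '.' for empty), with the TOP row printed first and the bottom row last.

Answer: ......
......
......
......
.##...
.#....
.#....
.####.
.####.
....#.
....##
.....#

Derivation:
Drop 1: S rot1 at col 4 lands with bottom-row=0; cleared 0 line(s) (total 0); column heights now [0 0 0 0 3 2], max=3
Drop 2: I rot0 at col 1 lands with bottom-row=3; cleared 0 line(s) (total 0); column heights now [0 4 4 4 4 2], max=4
Drop 3: I rot2 at col 1 lands with bottom-row=4; cleared 0 line(s) (total 0); column heights now [0 5 5 5 5 2], max=5
Drop 4: J rot1 at col 1 lands with bottom-row=5; cleared 0 line(s) (total 0); column heights now [0 8 8 5 5 2], max=8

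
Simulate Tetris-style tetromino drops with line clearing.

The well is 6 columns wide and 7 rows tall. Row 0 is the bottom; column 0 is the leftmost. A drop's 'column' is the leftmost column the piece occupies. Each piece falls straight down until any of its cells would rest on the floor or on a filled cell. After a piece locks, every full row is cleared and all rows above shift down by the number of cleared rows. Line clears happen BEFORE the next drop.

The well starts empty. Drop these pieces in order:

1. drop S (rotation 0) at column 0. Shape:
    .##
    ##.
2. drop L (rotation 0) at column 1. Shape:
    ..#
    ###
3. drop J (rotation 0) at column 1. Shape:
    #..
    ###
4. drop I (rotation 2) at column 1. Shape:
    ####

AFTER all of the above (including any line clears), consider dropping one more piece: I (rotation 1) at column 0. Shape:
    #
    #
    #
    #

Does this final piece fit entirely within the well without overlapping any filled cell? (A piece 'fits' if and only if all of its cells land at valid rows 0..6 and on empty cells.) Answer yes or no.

Answer: yes

Derivation:
Drop 1: S rot0 at col 0 lands with bottom-row=0; cleared 0 line(s) (total 0); column heights now [1 2 2 0 0 0], max=2
Drop 2: L rot0 at col 1 lands with bottom-row=2; cleared 0 line(s) (total 0); column heights now [1 3 3 4 0 0], max=4
Drop 3: J rot0 at col 1 lands with bottom-row=4; cleared 0 line(s) (total 0); column heights now [1 6 5 5 0 0], max=6
Drop 4: I rot2 at col 1 lands with bottom-row=6; cleared 0 line(s) (total 0); column heights now [1 7 7 7 7 0], max=7
Test piece I rot1 at col 0 (width 1): heights before test = [1 7 7 7 7 0]; fits = True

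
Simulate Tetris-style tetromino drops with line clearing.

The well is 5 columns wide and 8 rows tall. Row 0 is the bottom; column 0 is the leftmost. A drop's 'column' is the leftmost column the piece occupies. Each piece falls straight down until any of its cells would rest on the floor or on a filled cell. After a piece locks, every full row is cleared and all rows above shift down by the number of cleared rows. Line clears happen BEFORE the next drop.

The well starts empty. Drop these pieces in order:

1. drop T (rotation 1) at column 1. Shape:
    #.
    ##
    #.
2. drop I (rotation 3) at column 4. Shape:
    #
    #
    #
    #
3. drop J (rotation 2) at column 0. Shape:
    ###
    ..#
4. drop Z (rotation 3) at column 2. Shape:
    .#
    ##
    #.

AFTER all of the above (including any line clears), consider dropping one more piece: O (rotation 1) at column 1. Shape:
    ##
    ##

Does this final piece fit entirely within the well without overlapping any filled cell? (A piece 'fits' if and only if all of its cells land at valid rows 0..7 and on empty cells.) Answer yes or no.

Answer: yes

Derivation:
Drop 1: T rot1 at col 1 lands with bottom-row=0; cleared 0 line(s) (total 0); column heights now [0 3 2 0 0], max=3
Drop 2: I rot3 at col 4 lands with bottom-row=0; cleared 0 line(s) (total 0); column heights now [0 3 2 0 4], max=4
Drop 3: J rot2 at col 0 lands with bottom-row=2; cleared 0 line(s) (total 0); column heights now [4 4 4 0 4], max=4
Drop 4: Z rot3 at col 2 lands with bottom-row=4; cleared 0 line(s) (total 0); column heights now [4 4 6 7 4], max=7
Test piece O rot1 at col 1 (width 2): heights before test = [4 4 6 7 4]; fits = True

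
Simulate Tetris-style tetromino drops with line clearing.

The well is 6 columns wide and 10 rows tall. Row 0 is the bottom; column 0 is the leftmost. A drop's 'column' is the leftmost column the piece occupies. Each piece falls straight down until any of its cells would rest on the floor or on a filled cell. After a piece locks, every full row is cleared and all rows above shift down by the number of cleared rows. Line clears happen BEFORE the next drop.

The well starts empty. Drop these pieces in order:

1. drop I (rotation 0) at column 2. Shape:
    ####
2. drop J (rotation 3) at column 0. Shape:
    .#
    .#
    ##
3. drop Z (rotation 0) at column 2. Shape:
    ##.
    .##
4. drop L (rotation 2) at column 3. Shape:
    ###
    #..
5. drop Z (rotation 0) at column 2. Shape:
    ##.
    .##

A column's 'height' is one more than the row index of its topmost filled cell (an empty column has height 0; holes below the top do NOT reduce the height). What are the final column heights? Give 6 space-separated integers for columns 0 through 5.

Answer: 0 2 6 6 5 4

Derivation:
Drop 1: I rot0 at col 2 lands with bottom-row=0; cleared 0 line(s) (total 0); column heights now [0 0 1 1 1 1], max=1
Drop 2: J rot3 at col 0 lands with bottom-row=0; cleared 1 line(s) (total 1); column heights now [0 2 0 0 0 0], max=2
Drop 3: Z rot0 at col 2 lands with bottom-row=0; cleared 0 line(s) (total 1); column heights now [0 2 2 2 1 0], max=2
Drop 4: L rot2 at col 3 lands with bottom-row=2; cleared 0 line(s) (total 1); column heights now [0 2 2 4 4 4], max=4
Drop 5: Z rot0 at col 2 lands with bottom-row=4; cleared 0 line(s) (total 1); column heights now [0 2 6 6 5 4], max=6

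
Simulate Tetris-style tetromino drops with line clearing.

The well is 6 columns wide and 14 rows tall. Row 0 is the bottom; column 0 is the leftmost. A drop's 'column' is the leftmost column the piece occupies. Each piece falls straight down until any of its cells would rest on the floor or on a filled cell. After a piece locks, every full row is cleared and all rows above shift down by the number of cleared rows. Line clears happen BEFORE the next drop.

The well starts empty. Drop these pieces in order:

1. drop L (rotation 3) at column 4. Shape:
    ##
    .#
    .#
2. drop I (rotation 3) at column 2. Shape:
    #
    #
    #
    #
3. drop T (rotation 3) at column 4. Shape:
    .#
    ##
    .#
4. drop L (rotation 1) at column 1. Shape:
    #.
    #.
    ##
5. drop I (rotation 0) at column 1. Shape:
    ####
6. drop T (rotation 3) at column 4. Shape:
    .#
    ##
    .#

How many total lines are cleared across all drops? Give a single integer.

Answer: 0

Derivation:
Drop 1: L rot3 at col 4 lands with bottom-row=0; cleared 0 line(s) (total 0); column heights now [0 0 0 0 3 3], max=3
Drop 2: I rot3 at col 2 lands with bottom-row=0; cleared 0 line(s) (total 0); column heights now [0 0 4 0 3 3], max=4
Drop 3: T rot3 at col 4 lands with bottom-row=3; cleared 0 line(s) (total 0); column heights now [0 0 4 0 5 6], max=6
Drop 4: L rot1 at col 1 lands with bottom-row=4; cleared 0 line(s) (total 0); column heights now [0 7 5 0 5 6], max=7
Drop 5: I rot0 at col 1 lands with bottom-row=7; cleared 0 line(s) (total 0); column heights now [0 8 8 8 8 6], max=8
Drop 6: T rot3 at col 4 lands with bottom-row=7; cleared 0 line(s) (total 0); column heights now [0 8 8 8 9 10], max=10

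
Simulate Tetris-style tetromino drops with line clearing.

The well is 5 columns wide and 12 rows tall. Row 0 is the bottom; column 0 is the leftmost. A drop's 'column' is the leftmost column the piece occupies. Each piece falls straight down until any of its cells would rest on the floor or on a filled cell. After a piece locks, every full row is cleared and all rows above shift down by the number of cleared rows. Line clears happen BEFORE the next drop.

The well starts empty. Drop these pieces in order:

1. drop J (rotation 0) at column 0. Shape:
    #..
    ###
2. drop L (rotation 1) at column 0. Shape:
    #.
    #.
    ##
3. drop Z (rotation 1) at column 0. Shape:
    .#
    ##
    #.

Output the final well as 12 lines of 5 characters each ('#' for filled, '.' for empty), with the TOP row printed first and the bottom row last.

Answer: .....
.....
.....
.....
.#...
##...
#....
#....
#....
##...
#....
###..

Derivation:
Drop 1: J rot0 at col 0 lands with bottom-row=0; cleared 0 line(s) (total 0); column heights now [2 1 1 0 0], max=2
Drop 2: L rot1 at col 0 lands with bottom-row=2; cleared 0 line(s) (total 0); column heights now [5 3 1 0 0], max=5
Drop 3: Z rot1 at col 0 lands with bottom-row=5; cleared 0 line(s) (total 0); column heights now [7 8 1 0 0], max=8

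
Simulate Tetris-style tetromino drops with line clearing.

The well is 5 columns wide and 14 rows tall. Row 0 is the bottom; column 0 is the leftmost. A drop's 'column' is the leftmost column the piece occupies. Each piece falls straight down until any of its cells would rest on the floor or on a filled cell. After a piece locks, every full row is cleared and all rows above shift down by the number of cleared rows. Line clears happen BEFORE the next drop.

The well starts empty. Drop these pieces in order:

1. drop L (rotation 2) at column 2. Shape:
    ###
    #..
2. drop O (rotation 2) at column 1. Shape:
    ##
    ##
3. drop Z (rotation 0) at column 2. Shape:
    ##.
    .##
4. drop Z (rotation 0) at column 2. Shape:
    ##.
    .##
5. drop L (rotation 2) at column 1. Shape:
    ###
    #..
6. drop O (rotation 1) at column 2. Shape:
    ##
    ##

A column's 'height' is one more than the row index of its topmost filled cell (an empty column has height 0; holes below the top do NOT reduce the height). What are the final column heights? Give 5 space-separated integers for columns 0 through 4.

Drop 1: L rot2 at col 2 lands with bottom-row=0; cleared 0 line(s) (total 0); column heights now [0 0 2 2 2], max=2
Drop 2: O rot2 at col 1 lands with bottom-row=2; cleared 0 line(s) (total 0); column heights now [0 4 4 2 2], max=4
Drop 3: Z rot0 at col 2 lands with bottom-row=3; cleared 0 line(s) (total 0); column heights now [0 4 5 5 4], max=5
Drop 4: Z rot0 at col 2 lands with bottom-row=5; cleared 0 line(s) (total 0); column heights now [0 4 7 7 6], max=7
Drop 5: L rot2 at col 1 lands with bottom-row=6; cleared 0 line(s) (total 0); column heights now [0 8 8 8 6], max=8
Drop 6: O rot1 at col 2 lands with bottom-row=8; cleared 0 line(s) (total 0); column heights now [0 8 10 10 6], max=10

Answer: 0 8 10 10 6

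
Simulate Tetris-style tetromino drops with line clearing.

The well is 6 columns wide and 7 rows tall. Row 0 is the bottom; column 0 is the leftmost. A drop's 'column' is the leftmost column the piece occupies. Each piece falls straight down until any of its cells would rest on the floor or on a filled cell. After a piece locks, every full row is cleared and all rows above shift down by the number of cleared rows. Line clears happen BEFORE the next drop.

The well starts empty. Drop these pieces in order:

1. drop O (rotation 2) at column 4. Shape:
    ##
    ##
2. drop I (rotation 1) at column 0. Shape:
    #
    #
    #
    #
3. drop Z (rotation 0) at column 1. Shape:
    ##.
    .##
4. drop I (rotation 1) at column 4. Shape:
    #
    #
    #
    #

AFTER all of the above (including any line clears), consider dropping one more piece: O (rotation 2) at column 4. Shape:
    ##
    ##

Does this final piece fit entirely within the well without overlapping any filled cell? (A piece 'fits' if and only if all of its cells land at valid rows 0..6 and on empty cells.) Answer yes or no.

Answer: no

Derivation:
Drop 1: O rot2 at col 4 lands with bottom-row=0; cleared 0 line(s) (total 0); column heights now [0 0 0 0 2 2], max=2
Drop 2: I rot1 at col 0 lands with bottom-row=0; cleared 0 line(s) (total 0); column heights now [4 0 0 0 2 2], max=4
Drop 3: Z rot0 at col 1 lands with bottom-row=0; cleared 0 line(s) (total 0); column heights now [4 2 2 1 2 2], max=4
Drop 4: I rot1 at col 4 lands with bottom-row=2; cleared 0 line(s) (total 0); column heights now [4 2 2 1 6 2], max=6
Test piece O rot2 at col 4 (width 2): heights before test = [4 2 2 1 6 2]; fits = False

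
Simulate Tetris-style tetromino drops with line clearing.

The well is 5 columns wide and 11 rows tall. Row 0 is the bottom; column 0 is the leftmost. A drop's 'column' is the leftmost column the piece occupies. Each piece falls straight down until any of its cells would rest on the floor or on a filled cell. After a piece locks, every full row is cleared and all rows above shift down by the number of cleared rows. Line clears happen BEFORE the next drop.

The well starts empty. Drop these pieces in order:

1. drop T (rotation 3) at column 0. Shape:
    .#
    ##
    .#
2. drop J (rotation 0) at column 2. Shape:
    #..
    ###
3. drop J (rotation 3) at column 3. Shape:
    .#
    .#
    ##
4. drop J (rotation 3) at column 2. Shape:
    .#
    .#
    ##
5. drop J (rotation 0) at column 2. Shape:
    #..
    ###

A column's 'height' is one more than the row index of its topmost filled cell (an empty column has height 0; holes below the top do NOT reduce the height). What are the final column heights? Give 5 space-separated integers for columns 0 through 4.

Drop 1: T rot3 at col 0 lands with bottom-row=0; cleared 0 line(s) (total 0); column heights now [2 3 0 0 0], max=3
Drop 2: J rot0 at col 2 lands with bottom-row=0; cleared 0 line(s) (total 0); column heights now [2 3 2 1 1], max=3
Drop 3: J rot3 at col 3 lands with bottom-row=1; cleared 1 line(s) (total 1); column heights now [0 2 1 1 3], max=3
Drop 4: J rot3 at col 2 lands with bottom-row=1; cleared 0 line(s) (total 1); column heights now [0 2 2 4 3], max=4
Drop 5: J rot0 at col 2 lands with bottom-row=4; cleared 0 line(s) (total 1); column heights now [0 2 6 5 5], max=6

Answer: 0 2 6 5 5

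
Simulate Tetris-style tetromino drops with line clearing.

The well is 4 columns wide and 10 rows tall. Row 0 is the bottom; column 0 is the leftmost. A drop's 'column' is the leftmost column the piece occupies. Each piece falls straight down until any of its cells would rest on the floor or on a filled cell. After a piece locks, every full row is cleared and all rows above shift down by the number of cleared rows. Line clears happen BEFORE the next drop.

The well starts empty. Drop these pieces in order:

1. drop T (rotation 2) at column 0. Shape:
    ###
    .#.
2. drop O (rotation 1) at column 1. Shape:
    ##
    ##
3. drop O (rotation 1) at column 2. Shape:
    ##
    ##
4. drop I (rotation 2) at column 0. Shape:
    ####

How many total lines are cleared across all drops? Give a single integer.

Answer: 1

Derivation:
Drop 1: T rot2 at col 0 lands with bottom-row=0; cleared 0 line(s) (total 0); column heights now [2 2 2 0], max=2
Drop 2: O rot1 at col 1 lands with bottom-row=2; cleared 0 line(s) (total 0); column heights now [2 4 4 0], max=4
Drop 3: O rot1 at col 2 lands with bottom-row=4; cleared 0 line(s) (total 0); column heights now [2 4 6 6], max=6
Drop 4: I rot2 at col 0 lands with bottom-row=6; cleared 1 line(s) (total 1); column heights now [2 4 6 6], max=6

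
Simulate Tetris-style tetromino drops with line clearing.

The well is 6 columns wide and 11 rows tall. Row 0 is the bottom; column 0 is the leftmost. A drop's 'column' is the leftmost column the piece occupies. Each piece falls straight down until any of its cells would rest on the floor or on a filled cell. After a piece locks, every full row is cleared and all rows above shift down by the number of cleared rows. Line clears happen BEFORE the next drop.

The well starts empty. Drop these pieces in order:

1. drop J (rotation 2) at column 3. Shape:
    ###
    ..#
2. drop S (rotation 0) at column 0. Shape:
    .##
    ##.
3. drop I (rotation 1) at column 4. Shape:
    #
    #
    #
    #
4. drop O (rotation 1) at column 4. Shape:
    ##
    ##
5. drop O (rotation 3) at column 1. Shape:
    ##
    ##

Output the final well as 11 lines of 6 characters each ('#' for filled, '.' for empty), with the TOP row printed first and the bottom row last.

Answer: ......
......
......
....##
....##
....#.
....#.
.##.#.
.##.#.
.#####
##...#

Derivation:
Drop 1: J rot2 at col 3 lands with bottom-row=0; cleared 0 line(s) (total 0); column heights now [0 0 0 2 2 2], max=2
Drop 2: S rot0 at col 0 lands with bottom-row=0; cleared 0 line(s) (total 0); column heights now [1 2 2 2 2 2], max=2
Drop 3: I rot1 at col 4 lands with bottom-row=2; cleared 0 line(s) (total 0); column heights now [1 2 2 2 6 2], max=6
Drop 4: O rot1 at col 4 lands with bottom-row=6; cleared 0 line(s) (total 0); column heights now [1 2 2 2 8 8], max=8
Drop 5: O rot3 at col 1 lands with bottom-row=2; cleared 0 line(s) (total 0); column heights now [1 4 4 2 8 8], max=8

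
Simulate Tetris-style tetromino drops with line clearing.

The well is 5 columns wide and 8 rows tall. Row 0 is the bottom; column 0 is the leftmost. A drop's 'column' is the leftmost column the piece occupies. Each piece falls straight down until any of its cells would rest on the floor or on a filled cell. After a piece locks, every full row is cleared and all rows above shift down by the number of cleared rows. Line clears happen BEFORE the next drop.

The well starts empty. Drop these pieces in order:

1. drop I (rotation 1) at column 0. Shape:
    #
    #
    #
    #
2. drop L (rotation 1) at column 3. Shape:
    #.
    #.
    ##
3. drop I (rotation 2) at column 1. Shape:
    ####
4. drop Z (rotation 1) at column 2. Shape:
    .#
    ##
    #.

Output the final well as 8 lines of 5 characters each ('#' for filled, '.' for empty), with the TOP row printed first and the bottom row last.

Drop 1: I rot1 at col 0 lands with bottom-row=0; cleared 0 line(s) (total 0); column heights now [4 0 0 0 0], max=4
Drop 2: L rot1 at col 3 lands with bottom-row=0; cleared 0 line(s) (total 0); column heights now [4 0 0 3 1], max=4
Drop 3: I rot2 at col 1 lands with bottom-row=3; cleared 1 line(s) (total 1); column heights now [3 0 0 3 1], max=3
Drop 4: Z rot1 at col 2 lands with bottom-row=2; cleared 0 line(s) (total 1); column heights now [3 0 4 5 1], max=5

Answer: .....
.....
.....
...#.
..##.
#.##.
#..#.
#..##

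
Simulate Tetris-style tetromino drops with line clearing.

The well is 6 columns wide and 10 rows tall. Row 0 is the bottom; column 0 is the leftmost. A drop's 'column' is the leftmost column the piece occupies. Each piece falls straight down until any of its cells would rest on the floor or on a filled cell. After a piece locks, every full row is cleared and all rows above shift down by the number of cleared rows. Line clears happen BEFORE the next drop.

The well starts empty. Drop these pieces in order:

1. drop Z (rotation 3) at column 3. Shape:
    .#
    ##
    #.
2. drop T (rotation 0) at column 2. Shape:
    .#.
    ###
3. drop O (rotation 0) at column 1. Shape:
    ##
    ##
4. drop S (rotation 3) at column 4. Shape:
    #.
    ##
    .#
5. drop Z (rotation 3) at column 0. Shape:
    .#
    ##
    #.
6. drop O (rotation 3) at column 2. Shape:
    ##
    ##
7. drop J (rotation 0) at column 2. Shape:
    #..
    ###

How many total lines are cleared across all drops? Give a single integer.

Drop 1: Z rot3 at col 3 lands with bottom-row=0; cleared 0 line(s) (total 0); column heights now [0 0 0 2 3 0], max=3
Drop 2: T rot0 at col 2 lands with bottom-row=3; cleared 0 line(s) (total 0); column heights now [0 0 4 5 4 0], max=5
Drop 3: O rot0 at col 1 lands with bottom-row=4; cleared 0 line(s) (total 0); column heights now [0 6 6 5 4 0], max=6
Drop 4: S rot3 at col 4 lands with bottom-row=3; cleared 0 line(s) (total 0); column heights now [0 6 6 5 6 5], max=6
Drop 5: Z rot3 at col 0 lands with bottom-row=5; cleared 0 line(s) (total 0); column heights now [7 8 6 5 6 5], max=8
Drop 6: O rot3 at col 2 lands with bottom-row=6; cleared 0 line(s) (total 0); column heights now [7 8 8 8 6 5], max=8
Drop 7: J rot0 at col 2 lands with bottom-row=8; cleared 0 line(s) (total 0); column heights now [7 8 10 9 9 5], max=10

Answer: 0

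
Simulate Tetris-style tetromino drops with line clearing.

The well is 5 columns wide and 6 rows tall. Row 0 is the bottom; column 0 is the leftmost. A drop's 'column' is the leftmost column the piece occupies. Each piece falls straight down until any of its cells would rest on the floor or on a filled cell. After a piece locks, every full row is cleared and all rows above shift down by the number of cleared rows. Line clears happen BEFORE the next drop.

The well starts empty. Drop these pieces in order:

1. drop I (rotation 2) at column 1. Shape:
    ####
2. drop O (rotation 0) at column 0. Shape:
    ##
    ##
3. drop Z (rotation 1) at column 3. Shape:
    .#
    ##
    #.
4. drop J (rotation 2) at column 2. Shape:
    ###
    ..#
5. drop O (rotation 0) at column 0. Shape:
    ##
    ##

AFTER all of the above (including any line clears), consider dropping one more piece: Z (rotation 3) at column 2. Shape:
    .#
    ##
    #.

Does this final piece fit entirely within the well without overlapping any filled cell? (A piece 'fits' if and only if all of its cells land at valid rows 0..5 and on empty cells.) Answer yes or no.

Drop 1: I rot2 at col 1 lands with bottom-row=0; cleared 0 line(s) (total 0); column heights now [0 1 1 1 1], max=1
Drop 2: O rot0 at col 0 lands with bottom-row=1; cleared 0 line(s) (total 0); column heights now [3 3 1 1 1], max=3
Drop 3: Z rot1 at col 3 lands with bottom-row=1; cleared 0 line(s) (total 0); column heights now [3 3 1 3 4], max=4
Drop 4: J rot2 at col 2 lands with bottom-row=4; cleared 0 line(s) (total 0); column heights now [3 3 6 6 6], max=6
Drop 5: O rot0 at col 0 lands with bottom-row=3; cleared 0 line(s) (total 0); column heights now [5 5 6 6 6], max=6
Test piece Z rot3 at col 2 (width 2): heights before test = [5 5 6 6 6]; fits = False

Answer: no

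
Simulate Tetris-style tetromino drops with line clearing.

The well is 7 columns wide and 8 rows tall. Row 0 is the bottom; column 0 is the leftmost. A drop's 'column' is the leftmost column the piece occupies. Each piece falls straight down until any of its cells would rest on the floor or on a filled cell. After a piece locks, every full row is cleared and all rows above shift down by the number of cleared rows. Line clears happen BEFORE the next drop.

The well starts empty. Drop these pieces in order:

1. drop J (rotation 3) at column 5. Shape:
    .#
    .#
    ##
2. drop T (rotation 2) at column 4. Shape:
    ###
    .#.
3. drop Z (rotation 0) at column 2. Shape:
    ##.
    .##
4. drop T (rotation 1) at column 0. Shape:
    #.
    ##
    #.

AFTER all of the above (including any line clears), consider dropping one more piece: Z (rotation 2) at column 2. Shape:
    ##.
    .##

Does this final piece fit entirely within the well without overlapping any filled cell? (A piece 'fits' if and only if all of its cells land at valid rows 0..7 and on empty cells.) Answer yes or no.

Drop 1: J rot3 at col 5 lands with bottom-row=0; cleared 0 line(s) (total 0); column heights now [0 0 0 0 0 1 3], max=3
Drop 2: T rot2 at col 4 lands with bottom-row=2; cleared 0 line(s) (total 0); column heights now [0 0 0 0 4 4 4], max=4
Drop 3: Z rot0 at col 2 lands with bottom-row=4; cleared 0 line(s) (total 0); column heights now [0 0 6 6 5 4 4], max=6
Drop 4: T rot1 at col 0 lands with bottom-row=0; cleared 0 line(s) (total 0); column heights now [3 2 6 6 5 4 4], max=6
Test piece Z rot2 at col 2 (width 3): heights before test = [3 2 6 6 5 4 4]; fits = True

Answer: yes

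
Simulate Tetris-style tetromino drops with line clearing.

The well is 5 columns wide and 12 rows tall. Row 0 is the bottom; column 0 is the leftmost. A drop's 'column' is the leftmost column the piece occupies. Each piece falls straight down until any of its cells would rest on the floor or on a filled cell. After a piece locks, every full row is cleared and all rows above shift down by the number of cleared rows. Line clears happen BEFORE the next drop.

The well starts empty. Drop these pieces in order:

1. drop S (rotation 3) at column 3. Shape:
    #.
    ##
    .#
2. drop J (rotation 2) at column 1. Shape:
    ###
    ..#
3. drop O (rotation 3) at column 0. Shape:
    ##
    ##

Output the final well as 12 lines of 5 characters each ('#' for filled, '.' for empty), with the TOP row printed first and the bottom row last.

Drop 1: S rot3 at col 3 lands with bottom-row=0; cleared 0 line(s) (total 0); column heights now [0 0 0 3 2], max=3
Drop 2: J rot2 at col 1 lands with bottom-row=3; cleared 0 line(s) (total 0); column heights now [0 5 5 5 2], max=5
Drop 3: O rot3 at col 0 lands with bottom-row=5; cleared 0 line(s) (total 0); column heights now [7 7 5 5 2], max=7

Answer: .....
.....
.....
.....
.....
##...
##...
.###.
...#.
...#.
...##
....#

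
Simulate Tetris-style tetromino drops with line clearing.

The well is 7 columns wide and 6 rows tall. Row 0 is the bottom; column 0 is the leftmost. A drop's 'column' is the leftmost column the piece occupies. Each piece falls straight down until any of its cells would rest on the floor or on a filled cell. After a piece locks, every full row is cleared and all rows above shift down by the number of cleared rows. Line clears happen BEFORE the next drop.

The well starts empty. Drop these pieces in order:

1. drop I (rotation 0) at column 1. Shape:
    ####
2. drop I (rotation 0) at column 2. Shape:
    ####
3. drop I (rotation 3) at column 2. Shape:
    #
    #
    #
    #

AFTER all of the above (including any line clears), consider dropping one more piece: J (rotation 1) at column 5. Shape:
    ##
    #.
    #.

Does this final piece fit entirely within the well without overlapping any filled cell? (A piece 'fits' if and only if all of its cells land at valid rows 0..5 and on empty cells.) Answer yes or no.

Answer: yes

Derivation:
Drop 1: I rot0 at col 1 lands with bottom-row=0; cleared 0 line(s) (total 0); column heights now [0 1 1 1 1 0 0], max=1
Drop 2: I rot0 at col 2 lands with bottom-row=1; cleared 0 line(s) (total 0); column heights now [0 1 2 2 2 2 0], max=2
Drop 3: I rot3 at col 2 lands with bottom-row=2; cleared 0 line(s) (total 0); column heights now [0 1 6 2 2 2 0], max=6
Test piece J rot1 at col 5 (width 2): heights before test = [0 1 6 2 2 2 0]; fits = True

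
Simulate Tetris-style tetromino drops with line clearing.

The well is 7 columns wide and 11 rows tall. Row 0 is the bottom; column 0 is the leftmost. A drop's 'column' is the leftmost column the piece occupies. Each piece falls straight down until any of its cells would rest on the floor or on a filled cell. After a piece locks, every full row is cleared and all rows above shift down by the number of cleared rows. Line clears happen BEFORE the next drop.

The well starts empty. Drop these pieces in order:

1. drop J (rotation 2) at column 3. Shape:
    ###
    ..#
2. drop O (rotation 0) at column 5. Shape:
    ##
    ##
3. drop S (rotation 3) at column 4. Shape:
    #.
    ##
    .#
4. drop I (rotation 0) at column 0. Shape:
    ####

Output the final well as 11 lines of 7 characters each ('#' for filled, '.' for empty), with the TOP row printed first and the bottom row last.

Answer: .......
.......
.......
.......
....#..
....##.
.....#.
.....##
####.##
...###.
.....#.

Derivation:
Drop 1: J rot2 at col 3 lands with bottom-row=0; cleared 0 line(s) (total 0); column heights now [0 0 0 2 2 2 0], max=2
Drop 2: O rot0 at col 5 lands with bottom-row=2; cleared 0 line(s) (total 0); column heights now [0 0 0 2 2 4 4], max=4
Drop 3: S rot3 at col 4 lands with bottom-row=4; cleared 0 line(s) (total 0); column heights now [0 0 0 2 7 6 4], max=7
Drop 4: I rot0 at col 0 lands with bottom-row=2; cleared 0 line(s) (total 0); column heights now [3 3 3 3 7 6 4], max=7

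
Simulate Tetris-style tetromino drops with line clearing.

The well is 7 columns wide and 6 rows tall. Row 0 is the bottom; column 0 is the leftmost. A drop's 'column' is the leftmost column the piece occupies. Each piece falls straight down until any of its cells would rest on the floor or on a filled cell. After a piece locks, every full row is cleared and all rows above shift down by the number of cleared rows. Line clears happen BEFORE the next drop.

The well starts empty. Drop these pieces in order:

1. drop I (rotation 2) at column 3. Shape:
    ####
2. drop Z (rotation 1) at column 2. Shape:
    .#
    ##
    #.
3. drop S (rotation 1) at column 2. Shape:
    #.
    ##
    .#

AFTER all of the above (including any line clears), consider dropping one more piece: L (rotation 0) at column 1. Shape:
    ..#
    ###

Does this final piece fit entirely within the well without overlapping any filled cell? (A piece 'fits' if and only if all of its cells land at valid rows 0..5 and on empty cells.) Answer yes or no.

Answer: no

Derivation:
Drop 1: I rot2 at col 3 lands with bottom-row=0; cleared 0 line(s) (total 0); column heights now [0 0 0 1 1 1 1], max=1
Drop 2: Z rot1 at col 2 lands with bottom-row=0; cleared 0 line(s) (total 0); column heights now [0 0 2 3 1 1 1], max=3
Drop 3: S rot1 at col 2 lands with bottom-row=3; cleared 0 line(s) (total 0); column heights now [0 0 6 5 1 1 1], max=6
Test piece L rot0 at col 1 (width 3): heights before test = [0 0 6 5 1 1 1]; fits = False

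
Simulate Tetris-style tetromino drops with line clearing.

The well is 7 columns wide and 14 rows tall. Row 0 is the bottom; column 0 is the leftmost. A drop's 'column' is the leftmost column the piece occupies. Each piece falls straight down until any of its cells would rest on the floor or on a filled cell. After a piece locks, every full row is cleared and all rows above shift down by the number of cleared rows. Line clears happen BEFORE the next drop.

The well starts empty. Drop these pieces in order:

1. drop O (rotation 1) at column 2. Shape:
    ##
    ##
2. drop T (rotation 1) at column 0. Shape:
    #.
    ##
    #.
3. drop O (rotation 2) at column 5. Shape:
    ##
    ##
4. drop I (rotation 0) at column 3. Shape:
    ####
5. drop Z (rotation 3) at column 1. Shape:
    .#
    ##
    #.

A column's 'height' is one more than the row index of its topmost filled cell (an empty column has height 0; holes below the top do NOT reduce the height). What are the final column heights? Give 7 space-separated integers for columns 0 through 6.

Drop 1: O rot1 at col 2 lands with bottom-row=0; cleared 0 line(s) (total 0); column heights now [0 0 2 2 0 0 0], max=2
Drop 2: T rot1 at col 0 lands with bottom-row=0; cleared 0 line(s) (total 0); column heights now [3 2 2 2 0 0 0], max=3
Drop 3: O rot2 at col 5 lands with bottom-row=0; cleared 0 line(s) (total 0); column heights now [3 2 2 2 0 2 2], max=3
Drop 4: I rot0 at col 3 lands with bottom-row=2; cleared 0 line(s) (total 0); column heights now [3 2 2 3 3 3 3], max=3
Drop 5: Z rot3 at col 1 lands with bottom-row=2; cleared 0 line(s) (total 0); column heights now [3 4 5 3 3 3 3], max=5

Answer: 3 4 5 3 3 3 3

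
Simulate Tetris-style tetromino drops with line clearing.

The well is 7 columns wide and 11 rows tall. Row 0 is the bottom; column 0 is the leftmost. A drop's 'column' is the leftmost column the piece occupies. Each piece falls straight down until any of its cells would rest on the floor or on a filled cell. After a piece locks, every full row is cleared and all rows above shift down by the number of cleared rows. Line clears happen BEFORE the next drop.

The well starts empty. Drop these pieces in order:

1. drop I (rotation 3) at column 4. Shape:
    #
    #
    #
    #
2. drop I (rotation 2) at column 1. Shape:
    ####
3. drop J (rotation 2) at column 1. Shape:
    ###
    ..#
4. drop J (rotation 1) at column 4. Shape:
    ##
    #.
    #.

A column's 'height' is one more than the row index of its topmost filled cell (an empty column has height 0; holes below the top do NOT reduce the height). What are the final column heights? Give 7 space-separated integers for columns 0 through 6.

Drop 1: I rot3 at col 4 lands with bottom-row=0; cleared 0 line(s) (total 0); column heights now [0 0 0 0 4 0 0], max=4
Drop 2: I rot2 at col 1 lands with bottom-row=4; cleared 0 line(s) (total 0); column heights now [0 5 5 5 5 0 0], max=5
Drop 3: J rot2 at col 1 lands with bottom-row=5; cleared 0 line(s) (total 0); column heights now [0 7 7 7 5 0 0], max=7
Drop 4: J rot1 at col 4 lands with bottom-row=5; cleared 0 line(s) (total 0); column heights now [0 7 7 7 8 8 0], max=8

Answer: 0 7 7 7 8 8 0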